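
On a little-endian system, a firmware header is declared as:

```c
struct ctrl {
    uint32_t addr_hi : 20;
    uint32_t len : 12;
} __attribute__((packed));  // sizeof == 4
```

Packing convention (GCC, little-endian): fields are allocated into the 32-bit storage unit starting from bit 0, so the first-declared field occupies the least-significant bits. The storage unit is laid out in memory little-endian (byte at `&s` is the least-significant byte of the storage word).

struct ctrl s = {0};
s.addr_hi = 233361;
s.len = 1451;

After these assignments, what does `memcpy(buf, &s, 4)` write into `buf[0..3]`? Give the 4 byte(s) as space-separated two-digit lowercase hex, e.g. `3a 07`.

91 8f b3 5a

[0+:20] addr_hi=233361 & 0xfffff = 0x38f91; word=0x00038f91
[20+:12] len=1451 & 0xfff = 0x5ab; word=0x5ab38f91
word = 0x5ab38f91 → little-endian bytes:
  [0]=0x91  [1]=0x8f  [2]=0xb3  [3]=0x5a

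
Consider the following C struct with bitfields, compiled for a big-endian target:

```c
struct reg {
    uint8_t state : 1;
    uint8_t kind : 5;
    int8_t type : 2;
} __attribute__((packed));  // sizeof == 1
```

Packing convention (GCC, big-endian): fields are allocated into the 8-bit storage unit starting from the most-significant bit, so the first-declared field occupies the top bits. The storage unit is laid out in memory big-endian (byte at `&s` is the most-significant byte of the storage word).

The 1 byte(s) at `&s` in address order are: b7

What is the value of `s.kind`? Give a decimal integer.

13

[0]=0xb7 (big-endian) → word 0xb7
state [7+:1] = (word>>7) & 0x1 = 1
kind [2+:5] = (word>>2) & 0x1f = 13  ←
type [0+:2] = (word>>0) & 0x3 = 3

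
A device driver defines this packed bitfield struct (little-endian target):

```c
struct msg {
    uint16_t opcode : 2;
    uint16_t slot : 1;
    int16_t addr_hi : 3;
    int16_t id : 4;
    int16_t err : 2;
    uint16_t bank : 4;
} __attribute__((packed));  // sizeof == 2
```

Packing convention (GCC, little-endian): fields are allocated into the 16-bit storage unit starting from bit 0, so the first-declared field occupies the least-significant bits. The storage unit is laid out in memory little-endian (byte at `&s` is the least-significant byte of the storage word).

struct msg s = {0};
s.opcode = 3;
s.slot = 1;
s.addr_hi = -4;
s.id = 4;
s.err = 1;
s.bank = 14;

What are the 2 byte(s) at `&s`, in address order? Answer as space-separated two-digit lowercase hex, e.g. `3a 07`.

opcode:2 = 3 → 0x3 << 0 → word 0x0003
slot:1 = 1 → 0x1 << 2 → word 0x0007
addr_hi:3 = -4 → 0x4 << 3 → word 0x0027
id:4 = 4 → 0x4 << 6 → word 0x0127
err:2 = 1 → 0x1 << 10 → word 0x0527
bank:4 = 14 → 0xe << 12 → word 0xe527
word = 0xe527 → little-endian bytes:
  [0]=0x27  [1]=0xe5

27 e5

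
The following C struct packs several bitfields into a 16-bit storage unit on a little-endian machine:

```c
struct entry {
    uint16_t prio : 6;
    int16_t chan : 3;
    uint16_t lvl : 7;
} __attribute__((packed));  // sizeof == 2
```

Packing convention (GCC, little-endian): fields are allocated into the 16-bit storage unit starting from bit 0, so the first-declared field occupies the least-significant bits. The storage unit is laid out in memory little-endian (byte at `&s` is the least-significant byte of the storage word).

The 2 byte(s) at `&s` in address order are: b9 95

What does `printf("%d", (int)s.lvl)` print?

74

[0]=0xb9 [1]=0x95 (little-endian) → word 0x95b9
prio [0+:6] = (word>>0) & 0x3f = 57
chan [6+:3] = (word>>6) & 0x7 = 6
lvl [9+:7] = (word>>9) & 0x7f = 74  ←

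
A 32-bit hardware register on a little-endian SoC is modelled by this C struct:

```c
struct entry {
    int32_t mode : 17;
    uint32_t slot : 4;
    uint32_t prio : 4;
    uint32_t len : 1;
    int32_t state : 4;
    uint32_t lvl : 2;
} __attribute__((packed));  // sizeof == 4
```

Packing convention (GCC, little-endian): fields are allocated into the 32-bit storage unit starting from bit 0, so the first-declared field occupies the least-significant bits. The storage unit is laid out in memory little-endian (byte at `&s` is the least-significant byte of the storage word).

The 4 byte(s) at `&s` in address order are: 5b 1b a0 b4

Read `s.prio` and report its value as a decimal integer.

[0]=0x5b [1]=0x1b [2]=0xa0 [3]=0xb4 (little-endian) → word 0xb4a01b5b
mode:17 @ bit 0 → (0xb4a01b5b>>0)&0x1ffff = 0x1b5b
slot:4 @ bit 17 → (0xb4a01b5b>>17)&0xf = 0x0
prio:4 @ bit 21 → (0xb4a01b5b>>21)&0xf = 0x5  ←
len:1 @ bit 25 → (0xb4a01b5b>>25)&0x1 = 0x0
state:4 @ bit 26 → (0xb4a01b5b>>26)&0xf = 0xd
lvl:2 @ bit 30 → (0xb4a01b5b>>30)&0x3 = 0x2

5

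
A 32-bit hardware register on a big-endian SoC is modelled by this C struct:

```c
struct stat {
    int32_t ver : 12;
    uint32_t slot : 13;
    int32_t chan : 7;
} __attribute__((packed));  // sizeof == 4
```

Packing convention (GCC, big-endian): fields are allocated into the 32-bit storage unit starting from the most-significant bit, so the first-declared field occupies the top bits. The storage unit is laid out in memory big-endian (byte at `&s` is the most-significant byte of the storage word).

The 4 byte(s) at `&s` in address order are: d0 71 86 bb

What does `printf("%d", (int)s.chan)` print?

59

[0]=0xd0 [1]=0x71 [2]=0x86 [3]=0xbb (big-endian) → word 0xd07186bb
ver:12 @ bit 20 → (0xd07186bb>>20)&0xfff = 0xd07
slot:13 @ bit 7 → (0xd07186bb>>7)&0x1fff = 0x30d
chan:7 @ bit 0 → (0xd07186bb>>0)&0x7f = 0x3b  ←
chan signed 7b, MSB=0: value = 59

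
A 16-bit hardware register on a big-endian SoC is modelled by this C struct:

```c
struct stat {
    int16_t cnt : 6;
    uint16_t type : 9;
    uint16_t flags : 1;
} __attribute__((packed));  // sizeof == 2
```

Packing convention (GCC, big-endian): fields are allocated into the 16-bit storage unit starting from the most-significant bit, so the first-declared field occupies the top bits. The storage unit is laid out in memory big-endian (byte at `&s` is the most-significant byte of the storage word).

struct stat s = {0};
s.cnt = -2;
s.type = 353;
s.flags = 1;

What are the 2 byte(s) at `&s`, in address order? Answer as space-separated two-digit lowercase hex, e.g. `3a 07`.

cnt:6 = -2 → 0x3e << 10 → word 0xf800
type:9 = 353 → 0x161 << 1 → word 0xfac2
flags:1 = 1 → 0x1 << 0 → word 0xfac3
word = 0xfac3 → big-endian bytes:
  [0]=0xfa  [1]=0xc3

fa c3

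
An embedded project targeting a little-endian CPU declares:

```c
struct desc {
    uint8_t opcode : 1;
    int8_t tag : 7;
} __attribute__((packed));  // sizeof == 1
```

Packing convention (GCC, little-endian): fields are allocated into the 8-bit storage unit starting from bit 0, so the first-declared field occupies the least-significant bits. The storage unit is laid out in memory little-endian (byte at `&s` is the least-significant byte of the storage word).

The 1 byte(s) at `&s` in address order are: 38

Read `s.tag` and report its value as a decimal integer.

[0]=0x38 (little-endian) → word 0x38
opcode:1 @ bit 0 → (0x38>>0)&0x1 = 0x0
tag:7 @ bit 1 → (0x38>>1)&0x7f = 0x1c  ←
tag signed 7b, MSB=0: value = 28

28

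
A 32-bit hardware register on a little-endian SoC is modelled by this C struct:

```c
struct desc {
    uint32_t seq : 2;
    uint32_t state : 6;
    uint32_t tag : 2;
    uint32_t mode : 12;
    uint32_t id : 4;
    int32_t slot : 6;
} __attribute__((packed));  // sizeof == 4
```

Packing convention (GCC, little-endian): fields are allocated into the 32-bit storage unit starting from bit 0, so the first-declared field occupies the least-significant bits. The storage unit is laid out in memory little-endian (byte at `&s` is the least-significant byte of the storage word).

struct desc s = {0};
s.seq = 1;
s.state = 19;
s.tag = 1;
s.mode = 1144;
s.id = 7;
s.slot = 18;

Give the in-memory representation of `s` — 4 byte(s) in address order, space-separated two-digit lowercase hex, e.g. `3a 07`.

4d e1 d1 49

[0+:2] seq=1 & 0x3 = 0x1; word=0x00000001
[2+:6] state=19 & 0x3f = 0x13; word=0x0000004d
[8+:2] tag=1 & 0x3 = 0x1; word=0x0000014d
[10+:12] mode=1144 & 0xfff = 0x478; word=0x0011e14d
[22+:4] id=7 & 0xf = 0x7; word=0x01d1e14d
[26+:6] slot=18 & 0x3f = 0x12; word=0x49d1e14d
word = 0x49d1e14d → little-endian bytes:
  [0]=0x4d  [1]=0xe1  [2]=0xd1  [3]=0x49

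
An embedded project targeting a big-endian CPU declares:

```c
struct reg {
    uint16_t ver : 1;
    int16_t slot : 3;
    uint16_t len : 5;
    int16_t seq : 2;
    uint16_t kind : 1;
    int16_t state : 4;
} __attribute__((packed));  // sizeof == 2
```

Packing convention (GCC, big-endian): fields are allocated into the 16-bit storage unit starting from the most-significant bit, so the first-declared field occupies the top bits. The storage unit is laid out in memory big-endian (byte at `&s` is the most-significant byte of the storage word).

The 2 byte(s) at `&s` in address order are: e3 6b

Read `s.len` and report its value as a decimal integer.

6

[0]=0xe3 [1]=0x6b (big-endian) → word 0xe36b
ver [15+:1] = (word>>15) & 0x1 = 1
slot [12+:3] = (word>>12) & 0x7 = 6
len [7+:5] = (word>>7) & 0x1f = 6  ←
seq [5+:2] = (word>>5) & 0x3 = 3
kind [4+:1] = (word>>4) & 0x1 = 0
state [0+:4] = (word>>0) & 0xf = 11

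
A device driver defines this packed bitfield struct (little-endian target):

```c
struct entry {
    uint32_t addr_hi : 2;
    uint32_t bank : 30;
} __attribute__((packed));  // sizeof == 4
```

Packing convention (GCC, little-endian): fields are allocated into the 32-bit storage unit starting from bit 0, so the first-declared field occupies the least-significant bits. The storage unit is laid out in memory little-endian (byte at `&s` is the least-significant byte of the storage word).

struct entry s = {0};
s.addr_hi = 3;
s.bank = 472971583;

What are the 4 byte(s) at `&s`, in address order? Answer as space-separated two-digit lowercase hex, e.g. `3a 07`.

ff e4 c3 70

addr_hi:2 = 3 → 0x3 << 0 → word 0x00000003
bank:30 = 472971583 → 0x1c30f93f << 2 → word 0x70c3e4ff
word = 0x70c3e4ff → little-endian bytes:
  [0]=0xff  [1]=0xe4  [2]=0xc3  [3]=0x70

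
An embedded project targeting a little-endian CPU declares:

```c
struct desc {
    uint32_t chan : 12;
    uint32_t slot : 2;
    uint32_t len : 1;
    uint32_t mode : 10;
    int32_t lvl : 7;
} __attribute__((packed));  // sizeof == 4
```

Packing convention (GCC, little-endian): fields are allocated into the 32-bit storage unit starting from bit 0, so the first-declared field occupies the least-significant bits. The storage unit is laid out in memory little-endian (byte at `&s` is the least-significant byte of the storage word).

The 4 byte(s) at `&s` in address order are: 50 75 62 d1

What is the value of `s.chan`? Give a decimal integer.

1360

[0]=0x50 [1]=0x75 [2]=0x62 [3]=0xd1 (little-endian) → word 0xd1627550
chan [0+:12] = (word>>0) & 0xfff = 1360  ←
slot [12+:2] = (word>>12) & 0x3 = 3
len [14+:1] = (word>>14) & 0x1 = 1
mode [15+:10] = (word>>15) & 0x3ff = 708
lvl [25+:7] = (word>>25) & 0x7f = 104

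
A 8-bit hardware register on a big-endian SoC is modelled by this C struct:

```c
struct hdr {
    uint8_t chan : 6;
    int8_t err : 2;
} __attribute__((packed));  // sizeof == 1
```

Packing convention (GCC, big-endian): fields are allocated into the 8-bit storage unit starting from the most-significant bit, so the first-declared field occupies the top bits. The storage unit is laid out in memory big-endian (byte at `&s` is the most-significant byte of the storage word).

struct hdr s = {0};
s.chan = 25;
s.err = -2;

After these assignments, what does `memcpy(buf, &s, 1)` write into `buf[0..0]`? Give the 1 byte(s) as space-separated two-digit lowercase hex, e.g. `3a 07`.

66

chan (6b) val=25 bits=0x19 at bit 2: 0x64
err (2b) val=-2 bits=0x2 at bit 0: 0x66
word = 0x66 → big-endian bytes:
  [0]=0x66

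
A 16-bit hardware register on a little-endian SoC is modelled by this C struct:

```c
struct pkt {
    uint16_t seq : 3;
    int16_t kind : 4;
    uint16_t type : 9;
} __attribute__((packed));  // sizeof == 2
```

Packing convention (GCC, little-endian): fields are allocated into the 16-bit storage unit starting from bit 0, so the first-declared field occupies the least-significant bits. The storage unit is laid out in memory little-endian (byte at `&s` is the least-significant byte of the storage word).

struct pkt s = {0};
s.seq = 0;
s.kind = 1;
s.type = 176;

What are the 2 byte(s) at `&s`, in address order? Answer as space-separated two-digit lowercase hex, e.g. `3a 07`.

seq (3b) val=0 bits=0x0 at bit 0: 0x0000
kind (4b) val=1 bits=0x1 at bit 3: 0x0008
type (9b) val=176 bits=0xb0 at bit 7: 0x5808
word = 0x5808 → little-endian bytes:
  [0]=0x08  [1]=0x58

08 58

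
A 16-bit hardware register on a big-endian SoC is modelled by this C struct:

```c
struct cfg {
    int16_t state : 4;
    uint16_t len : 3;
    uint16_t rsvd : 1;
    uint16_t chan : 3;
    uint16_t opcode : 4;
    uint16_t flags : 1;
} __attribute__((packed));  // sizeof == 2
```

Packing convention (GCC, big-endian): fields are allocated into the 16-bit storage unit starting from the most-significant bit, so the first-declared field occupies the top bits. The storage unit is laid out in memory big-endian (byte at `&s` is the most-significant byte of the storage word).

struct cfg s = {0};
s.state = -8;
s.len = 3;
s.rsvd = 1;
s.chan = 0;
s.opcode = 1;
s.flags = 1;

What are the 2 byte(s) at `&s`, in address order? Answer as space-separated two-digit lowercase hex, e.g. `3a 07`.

87 03

[12+:4] state=-8 & 0xf = 0x8; word=0x8000
[9+:3] len=3 & 0x7 = 0x3; word=0x8600
[8+:1] rsvd=1 & 0x1 = 0x1; word=0x8700
[5+:3] chan=0 & 0x7 = 0x0; word=0x8700
[1+:4] opcode=1 & 0xf = 0x1; word=0x8702
[0+:1] flags=1 & 0x1 = 0x1; word=0x8703
word = 0x8703 → big-endian bytes:
  [0]=0x87  [1]=0x03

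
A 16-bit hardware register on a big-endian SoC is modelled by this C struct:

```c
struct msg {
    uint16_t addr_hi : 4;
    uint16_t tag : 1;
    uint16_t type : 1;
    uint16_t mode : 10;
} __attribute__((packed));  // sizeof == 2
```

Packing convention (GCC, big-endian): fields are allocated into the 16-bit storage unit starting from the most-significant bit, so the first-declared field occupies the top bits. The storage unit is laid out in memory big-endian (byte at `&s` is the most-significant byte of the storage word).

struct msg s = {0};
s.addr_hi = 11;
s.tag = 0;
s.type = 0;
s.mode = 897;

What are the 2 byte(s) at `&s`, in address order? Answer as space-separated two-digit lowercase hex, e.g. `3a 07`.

b3 81

addr_hi:4 = 11 → 0xb << 12 → word 0xb000
tag:1 = 0 → 0x0 << 11 → word 0xb000
type:1 = 0 → 0x0 << 10 → word 0xb000
mode:10 = 897 → 0x381 << 0 → word 0xb381
word = 0xb381 → big-endian bytes:
  [0]=0xb3  [1]=0x81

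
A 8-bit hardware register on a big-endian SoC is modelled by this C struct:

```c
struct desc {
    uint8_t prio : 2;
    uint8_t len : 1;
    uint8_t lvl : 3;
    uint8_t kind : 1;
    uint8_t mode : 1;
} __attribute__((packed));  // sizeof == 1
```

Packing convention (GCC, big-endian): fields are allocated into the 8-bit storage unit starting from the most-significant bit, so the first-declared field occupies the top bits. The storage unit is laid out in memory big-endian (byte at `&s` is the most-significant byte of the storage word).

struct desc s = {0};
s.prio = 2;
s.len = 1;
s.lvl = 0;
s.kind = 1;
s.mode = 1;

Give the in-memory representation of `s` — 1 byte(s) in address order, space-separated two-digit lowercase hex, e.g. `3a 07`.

a3

[6+:2] prio=2 & 0x3 = 0x2; word=0x80
[5+:1] len=1 & 0x1 = 0x1; word=0xa0
[2+:3] lvl=0 & 0x7 = 0x0; word=0xa0
[1+:1] kind=1 & 0x1 = 0x1; word=0xa2
[0+:1] mode=1 & 0x1 = 0x1; word=0xa3
word = 0xa3 → big-endian bytes:
  [0]=0xa3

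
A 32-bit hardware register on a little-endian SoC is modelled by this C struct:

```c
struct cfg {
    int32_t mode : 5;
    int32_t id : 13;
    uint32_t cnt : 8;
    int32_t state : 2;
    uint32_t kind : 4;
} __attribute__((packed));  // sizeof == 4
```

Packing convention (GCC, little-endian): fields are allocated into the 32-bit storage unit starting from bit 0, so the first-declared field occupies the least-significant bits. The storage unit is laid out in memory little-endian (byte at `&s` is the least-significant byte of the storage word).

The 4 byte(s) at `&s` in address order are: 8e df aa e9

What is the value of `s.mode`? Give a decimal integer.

[0]=0x8e [1]=0xdf [2]=0xaa [3]=0xe9 (little-endian) → word 0xe9aadf8e
mode [0+:5] = (word>>0) & 0x1f = 14  ←
id [5+:13] = (word>>5) & 0x1fff = 5884
cnt [18+:8] = (word>>18) & 0xff = 106
state [26+:2] = (word>>26) & 0x3 = 2
kind [28+:4] = (word>>28) & 0xf = 14
mode signed 5b, MSB=0: value = 14

14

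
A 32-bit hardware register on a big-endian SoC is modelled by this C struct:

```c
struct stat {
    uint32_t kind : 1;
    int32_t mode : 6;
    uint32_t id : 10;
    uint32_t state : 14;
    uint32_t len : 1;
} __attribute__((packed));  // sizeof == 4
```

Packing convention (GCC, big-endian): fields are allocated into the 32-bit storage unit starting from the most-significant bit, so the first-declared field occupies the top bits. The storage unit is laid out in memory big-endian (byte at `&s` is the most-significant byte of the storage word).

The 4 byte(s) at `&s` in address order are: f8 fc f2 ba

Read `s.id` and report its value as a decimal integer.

505

[0]=0xf8 [1]=0xfc [2]=0xf2 [3]=0xba (big-endian) → word 0xf8fcf2ba
kind:1 @ bit 31 → (0xf8fcf2ba>>31)&0x1 = 0x1
mode:6 @ bit 25 → (0xf8fcf2ba>>25)&0x3f = 0x3c
id:10 @ bit 15 → (0xf8fcf2ba>>15)&0x3ff = 0x1f9  ←
state:14 @ bit 1 → (0xf8fcf2ba>>1)&0x3fff = 0x395d
len:1 @ bit 0 → (0xf8fcf2ba>>0)&0x1 = 0x0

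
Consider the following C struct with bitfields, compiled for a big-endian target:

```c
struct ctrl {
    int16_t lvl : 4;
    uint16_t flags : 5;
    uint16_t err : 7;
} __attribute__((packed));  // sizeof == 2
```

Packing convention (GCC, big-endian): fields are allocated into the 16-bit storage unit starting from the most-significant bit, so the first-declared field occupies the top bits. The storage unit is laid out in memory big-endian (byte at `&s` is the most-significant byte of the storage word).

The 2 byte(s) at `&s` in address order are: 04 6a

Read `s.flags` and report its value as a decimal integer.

[0]=0x04 [1]=0x6a (big-endian) → word 0x046a
lvl:4 @ bit 12 → (0x046a>>12)&0xf = 0x0
flags:5 @ bit 7 → (0x046a>>7)&0x1f = 0x8  ←
err:7 @ bit 0 → (0x046a>>0)&0x7f = 0x6a

8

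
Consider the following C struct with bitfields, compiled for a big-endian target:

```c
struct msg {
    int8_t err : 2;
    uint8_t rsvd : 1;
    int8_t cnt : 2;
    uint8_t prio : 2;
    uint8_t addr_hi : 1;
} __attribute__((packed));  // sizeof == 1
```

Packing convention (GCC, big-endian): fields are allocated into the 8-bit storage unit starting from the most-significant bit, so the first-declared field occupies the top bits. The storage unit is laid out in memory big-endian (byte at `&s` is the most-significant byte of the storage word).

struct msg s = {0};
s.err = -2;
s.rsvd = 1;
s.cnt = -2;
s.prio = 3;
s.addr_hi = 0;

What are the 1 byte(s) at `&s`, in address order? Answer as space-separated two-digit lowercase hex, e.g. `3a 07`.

[6+:2] err=-2 & 0x3 = 0x2; word=0x80
[5+:1] rsvd=1 & 0x1 = 0x1; word=0xa0
[3+:2] cnt=-2 & 0x3 = 0x2; word=0xb0
[1+:2] prio=3 & 0x3 = 0x3; word=0xb6
[0+:1] addr_hi=0 & 0x1 = 0x0; word=0xb6
word = 0xb6 → big-endian bytes:
  [0]=0xb6

b6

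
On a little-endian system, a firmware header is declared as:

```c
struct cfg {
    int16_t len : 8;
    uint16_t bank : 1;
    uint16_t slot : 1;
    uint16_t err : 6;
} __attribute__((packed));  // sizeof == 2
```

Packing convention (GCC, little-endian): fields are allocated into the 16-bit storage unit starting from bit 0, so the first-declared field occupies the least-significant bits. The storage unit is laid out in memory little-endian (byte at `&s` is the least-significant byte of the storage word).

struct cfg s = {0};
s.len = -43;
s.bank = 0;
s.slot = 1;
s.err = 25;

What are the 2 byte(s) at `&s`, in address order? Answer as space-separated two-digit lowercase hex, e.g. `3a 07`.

d5 66

len (8b) val=-43 bits=0xd5 at bit 0: 0x00d5
bank (1b) val=0 bits=0x0 at bit 8: 0x00d5
slot (1b) val=1 bits=0x1 at bit 9: 0x02d5
err (6b) val=25 bits=0x19 at bit 10: 0x66d5
word = 0x66d5 → little-endian bytes:
  [0]=0xd5  [1]=0x66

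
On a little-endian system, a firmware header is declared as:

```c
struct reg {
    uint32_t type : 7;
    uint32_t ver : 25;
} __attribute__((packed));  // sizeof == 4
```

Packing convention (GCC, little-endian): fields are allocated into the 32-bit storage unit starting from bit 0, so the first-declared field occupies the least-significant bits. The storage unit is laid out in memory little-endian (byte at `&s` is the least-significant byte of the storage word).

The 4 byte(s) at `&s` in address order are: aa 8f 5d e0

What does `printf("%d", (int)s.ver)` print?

[0]=0xaa [1]=0x8f [2]=0x5d [3]=0xe0 (little-endian) → word 0xe05d8faa
type [0+:7] = (word>>0) & 0x7f = 42
ver [7+:25] = (word>>7) & 0x1ffffff = 29408031  ←

29408031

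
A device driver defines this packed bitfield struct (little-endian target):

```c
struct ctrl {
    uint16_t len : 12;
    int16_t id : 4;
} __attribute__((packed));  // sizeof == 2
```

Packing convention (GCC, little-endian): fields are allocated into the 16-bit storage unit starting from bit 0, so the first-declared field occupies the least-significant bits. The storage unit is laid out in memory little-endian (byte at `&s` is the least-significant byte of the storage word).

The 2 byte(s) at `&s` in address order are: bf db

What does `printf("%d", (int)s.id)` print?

-3

[0]=0xbf [1]=0xdb (little-endian) → word 0xdbbf
len:12 @ bit 0 → (0xdbbf>>0)&0xfff = 0xbbf
id:4 @ bit 12 → (0xdbbf>>12)&0xf = 0xd  ←
id signed 4b, MSB=1: 13 - 16 = -3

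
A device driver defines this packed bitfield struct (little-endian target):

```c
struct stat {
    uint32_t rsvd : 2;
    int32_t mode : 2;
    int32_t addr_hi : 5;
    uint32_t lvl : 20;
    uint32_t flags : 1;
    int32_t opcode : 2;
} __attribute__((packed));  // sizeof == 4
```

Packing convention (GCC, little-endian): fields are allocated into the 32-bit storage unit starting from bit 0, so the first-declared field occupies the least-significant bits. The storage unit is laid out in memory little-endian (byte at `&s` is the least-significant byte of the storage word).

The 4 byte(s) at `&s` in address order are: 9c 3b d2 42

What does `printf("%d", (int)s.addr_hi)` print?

-7

[0]=0x9c [1]=0x3b [2]=0xd2 [3]=0x42 (little-endian) → word 0x42d23b9c
rsvd:2 @ bit 0 → (0x42d23b9c>>0)&0x3 = 0x0
mode:2 @ bit 2 → (0x42d23b9c>>2)&0x3 = 0x3
addr_hi:5 @ bit 4 → (0x42d23b9c>>4)&0x1f = 0x19  ←
lvl:20 @ bit 9 → (0x42d23b9c>>9)&0xfffff = 0x1691d
flags:1 @ bit 29 → (0x42d23b9c>>29)&0x1 = 0x0
opcode:2 @ bit 30 → (0x42d23b9c>>30)&0x3 = 0x1
addr_hi signed 5b, MSB=1: 25 - 32 = -7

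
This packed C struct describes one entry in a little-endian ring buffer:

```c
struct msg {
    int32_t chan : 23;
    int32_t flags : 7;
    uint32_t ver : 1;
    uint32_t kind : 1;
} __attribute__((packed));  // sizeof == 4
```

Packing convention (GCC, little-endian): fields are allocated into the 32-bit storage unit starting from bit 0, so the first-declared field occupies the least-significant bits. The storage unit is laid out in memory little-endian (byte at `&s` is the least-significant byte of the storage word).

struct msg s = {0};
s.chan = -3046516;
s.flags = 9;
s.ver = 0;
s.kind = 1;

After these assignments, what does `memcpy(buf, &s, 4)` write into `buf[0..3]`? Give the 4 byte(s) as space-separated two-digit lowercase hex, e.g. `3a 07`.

8c 83 d1 84

chan (23b) val=-3046516 bits=0x51838c at bit 0: 0x0051838c
flags (7b) val=9 bits=0x9 at bit 23: 0x04d1838c
ver (1b) val=0 bits=0x0 at bit 30: 0x04d1838c
kind (1b) val=1 bits=0x1 at bit 31: 0x84d1838c
word = 0x84d1838c → little-endian bytes:
  [0]=0x8c  [1]=0x83  [2]=0xd1  [3]=0x84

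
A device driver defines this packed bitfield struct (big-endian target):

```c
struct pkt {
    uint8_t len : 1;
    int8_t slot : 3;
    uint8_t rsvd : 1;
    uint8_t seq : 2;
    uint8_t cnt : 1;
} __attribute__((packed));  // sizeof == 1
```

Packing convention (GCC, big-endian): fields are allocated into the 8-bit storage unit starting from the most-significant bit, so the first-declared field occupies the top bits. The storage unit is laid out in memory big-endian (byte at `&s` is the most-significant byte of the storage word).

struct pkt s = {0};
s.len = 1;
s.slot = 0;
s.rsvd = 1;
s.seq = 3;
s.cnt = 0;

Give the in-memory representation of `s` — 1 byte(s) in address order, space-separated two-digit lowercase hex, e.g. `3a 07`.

8e

[7+:1] len=1 & 0x1 = 0x1; word=0x80
[4+:3] slot=0 & 0x7 = 0x0; word=0x80
[3+:1] rsvd=1 & 0x1 = 0x1; word=0x88
[1+:2] seq=3 & 0x3 = 0x3; word=0x8e
[0+:1] cnt=0 & 0x1 = 0x0; word=0x8e
word = 0x8e → big-endian bytes:
  [0]=0x8e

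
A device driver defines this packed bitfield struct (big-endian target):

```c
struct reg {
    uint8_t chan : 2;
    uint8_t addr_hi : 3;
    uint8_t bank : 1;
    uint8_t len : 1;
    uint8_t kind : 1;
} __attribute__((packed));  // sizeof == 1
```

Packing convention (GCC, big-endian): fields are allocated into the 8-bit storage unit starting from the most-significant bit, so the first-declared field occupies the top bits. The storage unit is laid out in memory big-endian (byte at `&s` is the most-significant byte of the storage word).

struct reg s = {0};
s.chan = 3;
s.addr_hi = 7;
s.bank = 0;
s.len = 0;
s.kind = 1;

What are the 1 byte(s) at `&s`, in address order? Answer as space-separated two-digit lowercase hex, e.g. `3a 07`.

f9

[6+:2] chan=3 & 0x3 = 0x3; word=0xc0
[3+:3] addr_hi=7 & 0x7 = 0x7; word=0xf8
[2+:1] bank=0 & 0x1 = 0x0; word=0xf8
[1+:1] len=0 & 0x1 = 0x0; word=0xf8
[0+:1] kind=1 & 0x1 = 0x1; word=0xf9
word = 0xf9 → big-endian bytes:
  [0]=0xf9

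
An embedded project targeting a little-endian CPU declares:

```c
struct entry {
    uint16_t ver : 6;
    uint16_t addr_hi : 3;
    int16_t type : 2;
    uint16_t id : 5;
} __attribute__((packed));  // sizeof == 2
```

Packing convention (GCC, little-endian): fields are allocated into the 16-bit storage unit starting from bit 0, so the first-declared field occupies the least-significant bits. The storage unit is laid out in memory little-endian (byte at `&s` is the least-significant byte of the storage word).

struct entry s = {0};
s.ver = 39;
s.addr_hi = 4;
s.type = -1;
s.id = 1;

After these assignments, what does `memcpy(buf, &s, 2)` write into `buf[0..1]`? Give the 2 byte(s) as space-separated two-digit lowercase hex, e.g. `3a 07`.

27 0f

[0+:6] ver=39 & 0x3f = 0x27; word=0x0027
[6+:3] addr_hi=4 & 0x7 = 0x4; word=0x0127
[9+:2] type=-1 & 0x3 = 0x3; word=0x0727
[11+:5] id=1 & 0x1f = 0x1; word=0x0f27
word = 0x0f27 → little-endian bytes:
  [0]=0x27  [1]=0x0f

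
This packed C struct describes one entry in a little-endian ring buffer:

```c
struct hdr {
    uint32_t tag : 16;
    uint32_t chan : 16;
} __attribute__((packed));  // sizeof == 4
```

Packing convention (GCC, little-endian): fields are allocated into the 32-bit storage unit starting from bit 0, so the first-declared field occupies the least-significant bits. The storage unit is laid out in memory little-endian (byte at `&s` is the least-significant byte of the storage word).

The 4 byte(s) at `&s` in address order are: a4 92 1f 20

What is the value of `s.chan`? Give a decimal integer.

8223

[0]=0xa4 [1]=0x92 [2]=0x1f [3]=0x20 (little-endian) → word 0x201f92a4
tag [0+:16] = (word>>0) & 0xffff = 37540
chan [16+:16] = (word>>16) & 0xffff = 8223  ←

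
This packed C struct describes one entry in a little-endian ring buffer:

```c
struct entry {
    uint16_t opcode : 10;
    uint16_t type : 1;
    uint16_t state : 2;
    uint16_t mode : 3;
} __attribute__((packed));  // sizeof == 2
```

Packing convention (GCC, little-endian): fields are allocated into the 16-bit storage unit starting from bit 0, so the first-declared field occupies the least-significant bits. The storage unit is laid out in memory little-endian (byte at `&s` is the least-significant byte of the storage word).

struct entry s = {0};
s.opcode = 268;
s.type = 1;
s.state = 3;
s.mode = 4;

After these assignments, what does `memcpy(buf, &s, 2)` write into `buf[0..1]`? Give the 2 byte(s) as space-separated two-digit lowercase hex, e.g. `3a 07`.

0c 9d

[0+:10] opcode=268 & 0x3ff = 0x10c; word=0x010c
[10+:1] type=1 & 0x1 = 0x1; word=0x050c
[11+:2] state=3 & 0x3 = 0x3; word=0x1d0c
[13+:3] mode=4 & 0x7 = 0x4; word=0x9d0c
word = 0x9d0c → little-endian bytes:
  [0]=0x0c  [1]=0x9d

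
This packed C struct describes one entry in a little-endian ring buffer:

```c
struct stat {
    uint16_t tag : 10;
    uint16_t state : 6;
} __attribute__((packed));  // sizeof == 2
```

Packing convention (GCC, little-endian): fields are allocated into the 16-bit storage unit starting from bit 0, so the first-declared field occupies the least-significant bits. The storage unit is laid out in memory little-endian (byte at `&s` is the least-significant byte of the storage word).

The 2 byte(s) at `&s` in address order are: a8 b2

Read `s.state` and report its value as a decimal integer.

44

[0]=0xa8 [1]=0xb2 (little-endian) → word 0xb2a8
tag:10 @ bit 0 → (0xb2a8>>0)&0x3ff = 0x2a8
state:6 @ bit 10 → (0xb2a8>>10)&0x3f = 0x2c  ←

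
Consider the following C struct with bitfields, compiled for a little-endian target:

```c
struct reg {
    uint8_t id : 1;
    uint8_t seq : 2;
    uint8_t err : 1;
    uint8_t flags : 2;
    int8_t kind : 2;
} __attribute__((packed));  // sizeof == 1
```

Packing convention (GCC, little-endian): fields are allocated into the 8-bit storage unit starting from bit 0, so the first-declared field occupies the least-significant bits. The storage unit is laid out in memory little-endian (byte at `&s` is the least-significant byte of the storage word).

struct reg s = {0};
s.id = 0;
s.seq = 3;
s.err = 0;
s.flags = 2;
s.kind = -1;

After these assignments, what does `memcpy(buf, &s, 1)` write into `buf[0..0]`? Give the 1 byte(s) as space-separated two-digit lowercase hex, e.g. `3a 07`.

[0+:1] id=0 & 0x1 = 0x0; word=0x00
[1+:2] seq=3 & 0x3 = 0x3; word=0x06
[3+:1] err=0 & 0x1 = 0x0; word=0x06
[4+:2] flags=2 & 0x3 = 0x2; word=0x26
[6+:2] kind=-1 & 0x3 = 0x3; word=0xe6
word = 0xe6 → little-endian bytes:
  [0]=0xe6

e6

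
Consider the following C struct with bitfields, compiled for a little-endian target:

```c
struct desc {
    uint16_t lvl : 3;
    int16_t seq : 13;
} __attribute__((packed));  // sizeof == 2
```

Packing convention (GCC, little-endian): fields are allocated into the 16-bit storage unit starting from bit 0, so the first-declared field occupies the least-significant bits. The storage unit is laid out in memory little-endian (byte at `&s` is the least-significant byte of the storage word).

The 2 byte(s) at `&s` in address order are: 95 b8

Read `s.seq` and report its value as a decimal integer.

-2286

[0]=0x95 [1]=0xb8 (little-endian) → word 0xb895
lvl [0+:3] = (word>>0) & 0x7 = 5
seq [3+:13] = (word>>3) & 0x1fff = 5906  ←
seq signed 13b, MSB=1: 5906 - 8192 = -2286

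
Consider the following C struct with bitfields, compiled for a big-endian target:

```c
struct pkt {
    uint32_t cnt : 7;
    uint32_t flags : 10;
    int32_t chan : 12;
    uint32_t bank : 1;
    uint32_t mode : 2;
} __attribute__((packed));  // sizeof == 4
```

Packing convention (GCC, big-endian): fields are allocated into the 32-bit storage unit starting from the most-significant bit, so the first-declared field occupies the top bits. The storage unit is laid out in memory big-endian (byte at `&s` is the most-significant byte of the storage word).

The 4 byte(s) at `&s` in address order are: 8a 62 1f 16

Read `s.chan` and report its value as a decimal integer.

994

[0]=0x8a [1]=0x62 [2]=0x1f [3]=0x16 (big-endian) → word 0x8a621f16
cnt [25+:7] = (word>>25) & 0x7f = 69
flags [15+:10] = (word>>15) & 0x3ff = 196
chan [3+:12] = (word>>3) & 0xfff = 994  ←
bank [2+:1] = (word>>2) & 0x1 = 1
mode [0+:2] = (word>>0) & 0x3 = 2
chan signed 12b, MSB=0: value = 994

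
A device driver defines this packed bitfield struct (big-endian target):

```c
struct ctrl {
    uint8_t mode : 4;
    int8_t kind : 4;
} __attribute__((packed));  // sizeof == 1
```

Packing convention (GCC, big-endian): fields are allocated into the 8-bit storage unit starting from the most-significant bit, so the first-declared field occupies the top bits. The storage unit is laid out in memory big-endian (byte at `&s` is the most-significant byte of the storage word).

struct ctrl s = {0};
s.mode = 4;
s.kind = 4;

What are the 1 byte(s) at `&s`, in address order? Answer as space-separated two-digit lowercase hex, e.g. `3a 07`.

mode (4b) val=4 bits=0x4 at bit 4: 0x40
kind (4b) val=4 bits=0x4 at bit 0: 0x44
word = 0x44 → big-endian bytes:
  [0]=0x44

44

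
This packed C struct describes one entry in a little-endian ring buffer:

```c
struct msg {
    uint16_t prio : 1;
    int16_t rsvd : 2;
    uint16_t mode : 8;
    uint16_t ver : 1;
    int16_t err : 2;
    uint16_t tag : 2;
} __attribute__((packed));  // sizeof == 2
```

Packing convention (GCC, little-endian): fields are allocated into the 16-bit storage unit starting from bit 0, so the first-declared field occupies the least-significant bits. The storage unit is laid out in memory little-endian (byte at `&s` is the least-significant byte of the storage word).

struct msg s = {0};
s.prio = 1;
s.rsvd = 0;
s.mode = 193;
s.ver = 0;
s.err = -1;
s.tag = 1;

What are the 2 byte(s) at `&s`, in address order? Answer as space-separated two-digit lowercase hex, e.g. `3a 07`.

09 76

prio (1b) val=1 bits=0x1 at bit 0: 0x0001
rsvd (2b) val=0 bits=0x0 at bit 1: 0x0001
mode (8b) val=193 bits=0xc1 at bit 3: 0x0609
ver (1b) val=0 bits=0x0 at bit 11: 0x0609
err (2b) val=-1 bits=0x3 at bit 12: 0x3609
tag (2b) val=1 bits=0x1 at bit 14: 0x7609
word = 0x7609 → little-endian bytes:
  [0]=0x09  [1]=0x76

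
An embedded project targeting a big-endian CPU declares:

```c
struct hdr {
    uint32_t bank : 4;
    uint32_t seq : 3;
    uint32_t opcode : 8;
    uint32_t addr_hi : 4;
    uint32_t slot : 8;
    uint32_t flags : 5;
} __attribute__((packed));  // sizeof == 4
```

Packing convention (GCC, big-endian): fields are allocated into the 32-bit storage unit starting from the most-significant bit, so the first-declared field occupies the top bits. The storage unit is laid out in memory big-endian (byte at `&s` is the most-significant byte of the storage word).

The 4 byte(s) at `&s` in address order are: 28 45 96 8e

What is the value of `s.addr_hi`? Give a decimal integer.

[0]=0x28 [1]=0x45 [2]=0x96 [3]=0x8e (big-endian) → word 0x2845968e
bank:4 @ bit 28 → (0x2845968e>>28)&0xf = 0x2
seq:3 @ bit 25 → (0x2845968e>>25)&0x7 = 0x4
opcode:8 @ bit 17 → (0x2845968e>>17)&0xff = 0x22
addr_hi:4 @ bit 13 → (0x2845968e>>13)&0xf = 0xc  ←
slot:8 @ bit 5 → (0x2845968e>>5)&0xff = 0xb4
flags:5 @ bit 0 → (0x2845968e>>0)&0x1f = 0xe

12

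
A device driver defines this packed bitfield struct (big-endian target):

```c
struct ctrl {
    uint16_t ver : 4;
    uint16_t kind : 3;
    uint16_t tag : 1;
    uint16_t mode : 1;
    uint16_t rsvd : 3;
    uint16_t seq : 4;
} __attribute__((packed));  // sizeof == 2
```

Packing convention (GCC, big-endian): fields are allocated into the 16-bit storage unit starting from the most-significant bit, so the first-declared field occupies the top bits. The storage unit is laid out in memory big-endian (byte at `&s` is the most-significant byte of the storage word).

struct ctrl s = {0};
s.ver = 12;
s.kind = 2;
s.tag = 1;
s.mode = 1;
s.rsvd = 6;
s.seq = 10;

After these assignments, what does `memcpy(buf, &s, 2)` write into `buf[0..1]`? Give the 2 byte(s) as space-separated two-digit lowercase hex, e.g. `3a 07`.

ver:4 = 12 → 0xc << 12 → word 0xc000
kind:3 = 2 → 0x2 << 9 → word 0xc400
tag:1 = 1 → 0x1 << 8 → word 0xc500
mode:1 = 1 → 0x1 << 7 → word 0xc580
rsvd:3 = 6 → 0x6 << 4 → word 0xc5e0
seq:4 = 10 → 0xa << 0 → word 0xc5ea
word = 0xc5ea → big-endian bytes:
  [0]=0xc5  [1]=0xea

c5 ea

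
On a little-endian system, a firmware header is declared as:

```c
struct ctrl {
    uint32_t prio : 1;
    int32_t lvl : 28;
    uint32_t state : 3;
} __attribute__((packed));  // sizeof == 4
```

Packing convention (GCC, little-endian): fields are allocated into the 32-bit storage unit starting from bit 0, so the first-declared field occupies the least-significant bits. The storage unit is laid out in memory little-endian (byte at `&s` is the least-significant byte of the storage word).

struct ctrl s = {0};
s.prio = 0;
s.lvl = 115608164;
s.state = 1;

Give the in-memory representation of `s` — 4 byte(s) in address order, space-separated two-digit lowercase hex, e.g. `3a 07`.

prio:1 = 0 → 0x0 << 0 → word 0x00000000
lvl:28 = 115608164 → 0x6e40a64 << 1 → word 0x0dc814c8
state:3 = 1 → 0x1 << 29 → word 0x2dc814c8
word = 0x2dc814c8 → little-endian bytes:
  [0]=0xc8  [1]=0x14  [2]=0xc8  [3]=0x2d

c8 14 c8 2d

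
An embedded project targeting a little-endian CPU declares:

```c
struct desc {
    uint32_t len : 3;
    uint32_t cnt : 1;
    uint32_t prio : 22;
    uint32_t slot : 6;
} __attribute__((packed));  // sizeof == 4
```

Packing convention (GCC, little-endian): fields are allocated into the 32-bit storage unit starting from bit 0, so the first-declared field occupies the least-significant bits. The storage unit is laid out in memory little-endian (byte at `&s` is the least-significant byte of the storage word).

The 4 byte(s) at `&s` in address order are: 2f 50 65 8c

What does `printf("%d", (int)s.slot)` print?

[0]=0x2f [1]=0x50 [2]=0x65 [3]=0x8c (little-endian) → word 0x8c65502f
len [0+:3] = (word>>0) & 0x7 = 7
cnt [3+:1] = (word>>3) & 0x1 = 1
prio [4+:22] = (word>>4) & 0x3fffff = 414978
slot [26+:6] = (word>>26) & 0x3f = 35  ←

35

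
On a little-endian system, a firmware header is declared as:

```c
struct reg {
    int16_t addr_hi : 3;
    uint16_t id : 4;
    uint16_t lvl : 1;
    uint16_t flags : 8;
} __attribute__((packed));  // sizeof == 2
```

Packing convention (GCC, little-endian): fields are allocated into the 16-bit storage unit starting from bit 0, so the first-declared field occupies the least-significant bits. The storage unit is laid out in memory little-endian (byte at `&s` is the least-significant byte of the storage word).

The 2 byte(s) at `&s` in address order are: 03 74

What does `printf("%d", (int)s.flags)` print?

[0]=0x03 [1]=0x74 (little-endian) → word 0x7403
addr_hi [0+:3] = (word>>0) & 0x7 = 3
id [3+:4] = (word>>3) & 0xf = 0
lvl [7+:1] = (word>>7) & 0x1 = 0
flags [8+:8] = (word>>8) & 0xff = 116  ←

116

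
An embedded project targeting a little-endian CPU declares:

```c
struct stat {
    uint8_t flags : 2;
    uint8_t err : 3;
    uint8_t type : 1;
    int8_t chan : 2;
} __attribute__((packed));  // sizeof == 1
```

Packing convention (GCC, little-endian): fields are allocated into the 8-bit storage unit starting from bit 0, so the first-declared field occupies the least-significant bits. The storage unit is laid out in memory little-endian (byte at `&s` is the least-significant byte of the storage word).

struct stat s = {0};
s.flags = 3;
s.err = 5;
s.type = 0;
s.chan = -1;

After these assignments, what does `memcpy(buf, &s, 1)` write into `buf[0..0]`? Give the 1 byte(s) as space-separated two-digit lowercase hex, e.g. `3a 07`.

d7

flags (2b) val=3 bits=0x3 at bit 0: 0x03
err (3b) val=5 bits=0x5 at bit 2: 0x17
type (1b) val=0 bits=0x0 at bit 5: 0x17
chan (2b) val=-1 bits=0x3 at bit 6: 0xd7
word = 0xd7 → little-endian bytes:
  [0]=0xd7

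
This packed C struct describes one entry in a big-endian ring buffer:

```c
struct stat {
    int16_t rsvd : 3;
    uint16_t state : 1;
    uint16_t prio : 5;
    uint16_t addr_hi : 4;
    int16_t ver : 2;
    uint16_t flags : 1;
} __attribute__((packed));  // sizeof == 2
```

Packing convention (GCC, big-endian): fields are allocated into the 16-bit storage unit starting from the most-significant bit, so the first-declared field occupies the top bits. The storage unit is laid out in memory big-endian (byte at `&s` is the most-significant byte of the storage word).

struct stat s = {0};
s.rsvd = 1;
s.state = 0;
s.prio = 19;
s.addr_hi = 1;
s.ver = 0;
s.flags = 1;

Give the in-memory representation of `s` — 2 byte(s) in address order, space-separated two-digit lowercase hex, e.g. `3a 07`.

rsvd (3b) val=1 bits=0x1 at bit 13: 0x2000
state (1b) val=0 bits=0x0 at bit 12: 0x2000
prio (5b) val=19 bits=0x13 at bit 7: 0x2980
addr_hi (4b) val=1 bits=0x1 at bit 3: 0x2988
ver (2b) val=0 bits=0x0 at bit 1: 0x2988
flags (1b) val=1 bits=0x1 at bit 0: 0x2989
word = 0x2989 → big-endian bytes:
  [0]=0x29  [1]=0x89

29 89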